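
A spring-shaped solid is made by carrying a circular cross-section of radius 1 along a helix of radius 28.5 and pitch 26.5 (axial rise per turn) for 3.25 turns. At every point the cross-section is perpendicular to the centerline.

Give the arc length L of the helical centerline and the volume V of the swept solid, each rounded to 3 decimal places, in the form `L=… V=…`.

L=588.318 V=1848.256

2πR = 2π·28.5 = 179.070781
per-turn = √(179.070781² + 26.5²) = √(32066.3447 + 702.25) = √32768.5947 = 181.020979
L = 3.25 × 181.020979 = 588.318181
V = π·1² × L = 3.141593 × 588.318181 = 1848.256074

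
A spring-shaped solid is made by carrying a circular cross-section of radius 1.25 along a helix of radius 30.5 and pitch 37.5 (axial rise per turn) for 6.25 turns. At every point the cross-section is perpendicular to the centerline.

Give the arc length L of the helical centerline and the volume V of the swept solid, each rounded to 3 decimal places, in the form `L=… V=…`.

2πR = 2π·30.5 = 191.637152
per-turn = √(191.637152² + 37.5²) = √(36724.7980 + 1406.25) = √38131.0480 = 195.271729
L = 6.25 × 195.271729 = 1220.448304
V = π·1.25² × L = 4.908739 × 1220.448304 = 5990.861601

L=1220.448 V=5990.862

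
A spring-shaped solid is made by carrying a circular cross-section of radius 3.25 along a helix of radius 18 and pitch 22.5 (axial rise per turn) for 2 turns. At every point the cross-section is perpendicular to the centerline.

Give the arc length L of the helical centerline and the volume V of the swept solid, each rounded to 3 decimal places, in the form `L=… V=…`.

L=230.627 V=7652.928

2πR = 2π·18 = 113.097336
per-turn = √(113.097336² + 22.5²) = √(12791.0073 + 506.25) = √13297.2573 = 115.313734
L = 2 × 115.313734 = 230.627468
V = π·3.25² × L = 33.183072 × 230.627468 = 7652.927985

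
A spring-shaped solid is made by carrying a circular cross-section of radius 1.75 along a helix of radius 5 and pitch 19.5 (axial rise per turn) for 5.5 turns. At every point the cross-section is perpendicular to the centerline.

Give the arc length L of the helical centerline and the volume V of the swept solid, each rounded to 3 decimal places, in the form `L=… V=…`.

L=203.367 V=1956.619

2πR = 2π·5 = 31.415927
per-turn = √(31.415927² + 19.5²) = √(986.9604 + 380.25) = √1367.2104 = 36.975809
L = 5.5 × 36.975809 = 203.366949
V = π·1.75² × L = 9.621128 × 203.366949 = 1956.619343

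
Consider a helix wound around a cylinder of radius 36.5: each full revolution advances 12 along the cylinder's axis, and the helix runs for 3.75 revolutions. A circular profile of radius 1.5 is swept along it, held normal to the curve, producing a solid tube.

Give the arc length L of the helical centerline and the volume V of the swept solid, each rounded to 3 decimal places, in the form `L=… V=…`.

2πR = 2π·36.5 = 229.336264
per-turn = √(229.336264² + 12²) = √(52595.1219 + 144) = √52739.1219 = 229.649999
L = 3.75 × 229.649999 = 861.187495
V = π·1.5² × L = 7.068583 × 861.187495 = 6087.375690

L=861.187 V=6087.376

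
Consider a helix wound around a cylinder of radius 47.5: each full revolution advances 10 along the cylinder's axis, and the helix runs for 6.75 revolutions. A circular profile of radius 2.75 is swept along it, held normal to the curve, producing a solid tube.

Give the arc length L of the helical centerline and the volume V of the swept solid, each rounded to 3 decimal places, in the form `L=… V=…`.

2πR = 2π·47.5 = 298.451302
per-turn = √(298.451302² + 10²) = √(89073.1797 + 100) = √89173.1797 = 298.618787
L = 6.75 × 298.618787 = 2015.676810
V = π·2.75² × L = 23.758294 × 2015.676810 = 47889.043145

L=2015.677 V=47889.043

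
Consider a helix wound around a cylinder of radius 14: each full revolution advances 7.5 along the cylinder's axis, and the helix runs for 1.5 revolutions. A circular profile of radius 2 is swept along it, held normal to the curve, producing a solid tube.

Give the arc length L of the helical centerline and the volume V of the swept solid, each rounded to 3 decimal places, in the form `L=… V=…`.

L=132.426 V=1664.109

2πR = 2π·14 = 87.964594
per-turn = √(87.964594² + 7.5²) = √(7737.7699 + 56.25) = √7794.0199 = 88.283746
L = 1.5 × 88.283746 = 132.425619
V = π·2² × L = 12.566371 × 132.425619 = 1664.109412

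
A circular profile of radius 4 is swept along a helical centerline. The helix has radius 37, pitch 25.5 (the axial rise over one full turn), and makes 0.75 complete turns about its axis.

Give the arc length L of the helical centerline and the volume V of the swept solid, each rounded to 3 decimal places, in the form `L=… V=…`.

2πR = 2π·37 = 232.477856
per-turn = √(232.477856² + 25.5²) = √(54045.9537 + 650.25) = √54696.2037 = 233.872195
L = 0.75 × 233.872195 = 175.404146
V = π·4² × L = 50.265482 × 175.404146 = 8816.774045

L=175.404 V=8816.774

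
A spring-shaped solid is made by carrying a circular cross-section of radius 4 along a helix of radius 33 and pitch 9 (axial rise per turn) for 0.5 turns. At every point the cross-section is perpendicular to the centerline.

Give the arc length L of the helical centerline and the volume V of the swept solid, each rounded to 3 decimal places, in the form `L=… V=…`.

L=103.770 V=5216.058

2πR = 2π·33 = 207.345115
per-turn = √(207.345115² + 9²) = √(42991.9968 + 81) = √43072.9968 = 207.540350
L = 0.5 × 207.540350 = 103.770175
V = π·4² × L = 50.265482 × 103.770175 = 5216.057905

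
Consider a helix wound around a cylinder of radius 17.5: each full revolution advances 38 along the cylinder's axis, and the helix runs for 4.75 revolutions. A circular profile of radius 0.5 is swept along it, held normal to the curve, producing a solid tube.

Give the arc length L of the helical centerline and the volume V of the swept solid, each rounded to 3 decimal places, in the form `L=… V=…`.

2πR = 2π·17.5 = 109.955743
per-turn = √(109.955743² + 38²) = √(12090.2654 + 1444) = √13534.2654 = 116.336862
L = 4.75 × 116.336862 = 552.600093
V = π·0.5² × L = 0.785398 × 552.600093 = 434.011098

L=552.600 V=434.011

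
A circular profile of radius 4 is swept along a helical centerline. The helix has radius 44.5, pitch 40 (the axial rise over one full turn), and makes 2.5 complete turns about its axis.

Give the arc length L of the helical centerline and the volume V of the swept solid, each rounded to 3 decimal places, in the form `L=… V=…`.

2πR = 2π·44.5 = 279.601746
per-turn = √(279.601746² + 40²) = √(78177.1365 + 1600) = √79777.1365 = 282.448467
L = 2.5 × 282.448467 = 706.121167
V = π·4² × L = 50.265482 × 706.121167 = 35493.521147

L=706.121 V=35493.521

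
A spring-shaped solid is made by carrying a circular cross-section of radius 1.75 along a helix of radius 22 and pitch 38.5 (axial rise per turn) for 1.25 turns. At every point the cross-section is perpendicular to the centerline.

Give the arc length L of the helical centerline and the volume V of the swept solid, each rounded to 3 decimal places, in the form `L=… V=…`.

2πR = 2π·22 = 138.230077
per-turn = √(138.230077² + 38.5²) = √(19107.5541 + 1482.25) = √20589.8041 = 143.491478
L = 1.25 × 143.491478 = 179.364347
V = π·1.75² × L = 9.621128 × 179.364347 = 1725.687251

L=179.364 V=1725.687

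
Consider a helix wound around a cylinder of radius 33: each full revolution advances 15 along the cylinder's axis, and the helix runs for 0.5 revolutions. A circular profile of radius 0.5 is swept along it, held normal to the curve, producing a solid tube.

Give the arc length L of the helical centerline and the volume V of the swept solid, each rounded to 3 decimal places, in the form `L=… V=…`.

2πR = 2π·33 = 207.345115
per-turn = √(207.345115² + 15²) = √(42991.9968 + 225) = √43216.9968 = 207.886981
L = 0.5 × 207.886981 = 103.943490
V = π·0.5² × L = 0.785398 × 103.943490 = 81.637026

L=103.943 V=81.637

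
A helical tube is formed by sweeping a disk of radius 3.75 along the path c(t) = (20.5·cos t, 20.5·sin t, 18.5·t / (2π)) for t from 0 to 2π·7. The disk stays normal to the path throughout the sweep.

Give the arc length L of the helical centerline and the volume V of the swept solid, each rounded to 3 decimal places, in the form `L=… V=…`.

2πR = 2π·20.5 = 128.805299
per-turn = √(128.805299² + 18.5²) = √(16590.8050 + 342.25) = √16933.0550 = 130.127073
L = 7 × 130.127073 = 910.889508
V = π·3.75² × L = 44.178647 × 910.889508 = 40241.865727

L=910.890 V=40241.866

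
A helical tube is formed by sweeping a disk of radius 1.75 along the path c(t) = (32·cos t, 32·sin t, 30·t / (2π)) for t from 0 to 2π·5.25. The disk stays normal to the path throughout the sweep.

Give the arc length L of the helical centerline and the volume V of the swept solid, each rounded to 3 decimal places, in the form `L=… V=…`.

2πR = 2π·32 = 201.061930
per-turn = √(201.061930² + 30²) = √(40425.8996 + 900) = √41325.8996 = 203.287726
L = 5.25 × 203.287726 = 1067.260563
V = π·1.75² × L = 9.621128 × 1067.260563 = 10268.249950

L=1067.261 V=10268.250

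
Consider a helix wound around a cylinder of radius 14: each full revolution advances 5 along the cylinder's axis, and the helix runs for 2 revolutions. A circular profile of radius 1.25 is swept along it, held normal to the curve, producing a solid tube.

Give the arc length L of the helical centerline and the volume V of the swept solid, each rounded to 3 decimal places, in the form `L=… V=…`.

2πR = 2π·14 = 87.964594
per-turn = √(87.964594² + 5²) = √(7737.7699 + 25) = √7762.7699 = 88.106582
L = 2 × 88.106582 = 176.213165
V = π·1.25² × L = 4.908739 × 176.213165 = 864.984349

L=176.213 V=864.984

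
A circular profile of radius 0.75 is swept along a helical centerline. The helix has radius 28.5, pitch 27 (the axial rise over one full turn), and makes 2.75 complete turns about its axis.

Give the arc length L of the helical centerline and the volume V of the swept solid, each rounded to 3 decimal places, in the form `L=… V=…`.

L=498.011 V=880.058

2πR = 2π·28.5 = 179.070781
per-turn = √(179.070781² + 27²) = √(32066.3447 + 729) = √32795.3447 = 181.094850
L = 2.75 × 181.094850 = 498.010838
V = π·0.75² × L = 1.767146 × 498.010838 = 880.057794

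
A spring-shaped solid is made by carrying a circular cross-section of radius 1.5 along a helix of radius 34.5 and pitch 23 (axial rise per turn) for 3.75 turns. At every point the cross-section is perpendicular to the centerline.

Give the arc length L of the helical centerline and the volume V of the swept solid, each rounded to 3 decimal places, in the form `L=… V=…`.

L=817.450 V=5778.214

2πR = 2π·34.5 = 216.769893
per-turn = √(216.769893² + 23²) = √(46989.1866 + 529) = √47518.1866 = 217.986666
L = 3.75 × 217.986666 = 817.449997
V = π·1.5² × L = 7.068583 × 817.449997 = 5778.213540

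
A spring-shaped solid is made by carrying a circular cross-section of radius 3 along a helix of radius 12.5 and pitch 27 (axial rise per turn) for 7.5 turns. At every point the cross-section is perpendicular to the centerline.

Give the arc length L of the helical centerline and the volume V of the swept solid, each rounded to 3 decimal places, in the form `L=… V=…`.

L=622.884 V=17611.631

2πR = 2π·12.5 = 78.539816
per-turn = √(78.539816² + 27²) = √(6168.5028 + 729) = √6897.5028 = 83.051206
L = 7.5 × 83.051206 = 622.884042
V = π·3² × L = 28.274334 × 622.884042 = 17611.631372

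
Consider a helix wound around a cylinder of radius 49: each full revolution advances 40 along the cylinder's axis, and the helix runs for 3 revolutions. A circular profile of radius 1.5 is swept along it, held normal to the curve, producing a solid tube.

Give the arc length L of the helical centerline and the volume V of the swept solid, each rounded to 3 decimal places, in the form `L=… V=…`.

2πR = 2π·49 = 307.876080
per-turn = √(307.876080² + 40²) = √(94787.6807 + 1600) = √96387.6807 = 310.463654
L = 3 × 310.463654 = 931.390963
V = π·1.5² × L = 7.068583 × 931.390963 = 6583.614766

L=931.391 V=6583.615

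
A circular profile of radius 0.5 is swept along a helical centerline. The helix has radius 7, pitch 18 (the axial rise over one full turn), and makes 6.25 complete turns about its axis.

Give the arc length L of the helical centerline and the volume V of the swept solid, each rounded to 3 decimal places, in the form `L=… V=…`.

L=297.019 V=233.278

2πR = 2π·7 = 43.982297
per-turn = √(43.982297² + 18²) = √(1934.4425 + 324) = √2258.4425 = 47.523073
L = 6.25 × 47.523073 = 297.019206
V = π·0.5² × L = 0.785398 × 297.019206 = 233.278339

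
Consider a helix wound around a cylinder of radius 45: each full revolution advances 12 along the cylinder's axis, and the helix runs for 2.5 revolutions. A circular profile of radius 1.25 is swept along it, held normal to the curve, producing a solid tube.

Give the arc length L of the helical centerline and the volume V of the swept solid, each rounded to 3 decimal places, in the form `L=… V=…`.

L=707.495 V=3472.906

2πR = 2π·45 = 282.743339
per-turn = √(282.743339² + 12²) = √(79943.7956 + 144) = √80087.7956 = 282.997872
L = 2.5 × 282.997872 = 707.494680
V = π·1.25² × L = 4.908739 × 707.494680 = 3472.906391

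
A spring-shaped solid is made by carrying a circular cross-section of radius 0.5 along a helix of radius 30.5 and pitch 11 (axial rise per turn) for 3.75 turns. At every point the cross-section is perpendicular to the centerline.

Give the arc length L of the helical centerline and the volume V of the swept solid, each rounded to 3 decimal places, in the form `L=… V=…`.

L=719.822 V=565.347

2πR = 2π·30.5 = 191.637152
per-turn = √(191.637152² + 11²) = √(36724.7980 + 121) = √36845.7980 = 191.952593
L = 3.75 × 191.952593 = 719.822224
V = π·0.5² × L = 0.785398 × 719.822224 = 565.347053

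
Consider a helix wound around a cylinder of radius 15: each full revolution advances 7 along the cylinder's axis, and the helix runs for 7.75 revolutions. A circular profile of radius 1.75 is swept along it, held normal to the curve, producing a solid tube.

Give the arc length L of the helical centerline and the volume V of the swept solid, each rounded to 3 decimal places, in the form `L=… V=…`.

L=732.432 V=7046.823

2πR = 2π·15 = 94.247780
per-turn = √(94.247780² + 7²) = √(8882.6440 + 49) = √8931.6440 = 94.507375
L = 7.75 × 94.507375 = 732.432158
V = π·1.75² × L = 9.621128 × 732.432158 = 7046.823174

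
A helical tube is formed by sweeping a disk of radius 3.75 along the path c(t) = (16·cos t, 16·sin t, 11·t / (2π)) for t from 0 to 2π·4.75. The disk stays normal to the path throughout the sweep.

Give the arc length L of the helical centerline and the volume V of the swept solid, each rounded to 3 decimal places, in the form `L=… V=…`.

2πR = 2π·16 = 100.530965
per-turn = √(100.530965² + 11²) = √(10106.4749 + 121) = √10227.4749 = 101.130979
L = 4.75 × 101.130979 = 480.372150
V = π·3.75² × L = 44.178647 × 480.372150 = 21222.191499

L=480.372 V=21222.191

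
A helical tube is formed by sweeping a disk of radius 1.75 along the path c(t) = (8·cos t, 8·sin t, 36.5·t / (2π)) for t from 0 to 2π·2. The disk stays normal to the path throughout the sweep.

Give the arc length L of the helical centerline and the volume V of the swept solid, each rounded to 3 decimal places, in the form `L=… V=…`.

2πR = 2π·8 = 50.265482
per-turn = √(50.265482² + 36.5²) = √(2526.6187 + 1332.25) = √3858.8687 = 62.119793
L = 2 × 62.119793 = 124.239587
V = π·1.75² × L = 9.621128 × 124.239587 = 1195.324905

L=124.240 V=1195.325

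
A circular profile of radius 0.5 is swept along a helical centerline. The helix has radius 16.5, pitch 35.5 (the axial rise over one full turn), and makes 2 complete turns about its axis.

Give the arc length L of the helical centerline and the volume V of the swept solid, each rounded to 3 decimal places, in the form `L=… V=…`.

2πR = 2π·16.5 = 103.672558
per-turn = √(103.672558² + 35.5²) = √(10747.9992 + 1260.25) = √12008.2492 = 109.582157
L = 2 × 109.582157 = 219.164315
V = π·0.5² × L = 0.785398 × 219.164315 = 172.131250

L=219.164 V=172.131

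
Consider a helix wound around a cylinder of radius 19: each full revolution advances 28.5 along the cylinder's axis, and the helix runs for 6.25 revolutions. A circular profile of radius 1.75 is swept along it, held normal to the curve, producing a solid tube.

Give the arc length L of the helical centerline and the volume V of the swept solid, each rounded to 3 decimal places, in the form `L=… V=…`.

L=767.096 V=7380.326

2πR = 2π·19 = 119.380521
per-turn = √(119.380521² + 28.5²) = √(14251.7088 + 812.25) = √15063.9588 = 122.735320
L = 6.25 × 122.735320 = 767.095749
V = π·1.75² × L = 9.621128 × 767.095749 = 7380.326012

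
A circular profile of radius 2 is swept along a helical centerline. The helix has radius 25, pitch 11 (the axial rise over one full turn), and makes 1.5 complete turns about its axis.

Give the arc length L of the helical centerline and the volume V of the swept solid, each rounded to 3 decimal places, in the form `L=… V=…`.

2πR = 2π·25 = 157.079633
per-turn = √(157.079633² + 11²) = √(24674.0110 + 121) = √24795.0110 = 157.464317
L = 1.5 × 157.464317 = 236.196475
V = π·2² × L = 12.566371 × 236.196475 = 2968.132441

L=236.196 V=2968.132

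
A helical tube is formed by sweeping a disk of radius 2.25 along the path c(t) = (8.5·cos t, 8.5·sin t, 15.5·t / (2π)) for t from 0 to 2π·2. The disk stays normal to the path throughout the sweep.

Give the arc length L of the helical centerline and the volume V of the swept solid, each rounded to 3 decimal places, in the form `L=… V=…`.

L=111.222 V=1768.904

2πR = 2π·8.5 = 53.407075
per-turn = √(53.407075² + 15.5²) = √(2852.3157 + 240.25) = √3092.5657 = 55.610841
L = 2 × 55.610841 = 111.221683
V = π·2.25² × L = 15.904313 × 111.221683 = 1768.904432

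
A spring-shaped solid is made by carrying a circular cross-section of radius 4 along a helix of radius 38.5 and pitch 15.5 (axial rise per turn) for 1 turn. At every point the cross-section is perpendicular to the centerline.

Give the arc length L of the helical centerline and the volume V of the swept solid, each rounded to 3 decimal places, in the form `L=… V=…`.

L=242.399 V=12184.288

2πR = 2π·38.5 = 241.902634
per-turn = √(241.902634² + 15.5²) = √(58516.8845 + 240.25) = √58757.1345 = 242.398710
L = 1 × 242.398710 = 242.398710
V = π·4² × L = 50.265482 × 242.398710 = 12184.288093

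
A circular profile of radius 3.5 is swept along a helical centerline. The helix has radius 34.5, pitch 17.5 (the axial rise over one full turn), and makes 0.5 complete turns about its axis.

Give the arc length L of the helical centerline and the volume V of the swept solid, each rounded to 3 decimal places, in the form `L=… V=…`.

2πR = 2π·34.5 = 216.769893
per-turn = √(216.769893² + 17.5²) = √(46989.1866 + 306.25) = √47295.4366 = 217.475140
L = 0.5 × 217.475140 = 108.737570
V = π·3.5² × L = 38.484510 × 108.737570 = 4184.712102

L=108.738 V=4184.712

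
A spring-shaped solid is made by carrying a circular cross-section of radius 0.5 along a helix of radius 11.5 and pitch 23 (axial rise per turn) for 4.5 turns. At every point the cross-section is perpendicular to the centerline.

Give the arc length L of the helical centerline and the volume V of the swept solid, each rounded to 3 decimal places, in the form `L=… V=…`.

2πR = 2π·11.5 = 72.256631
per-turn = √(72.256631² + 23²) = √(5221.0207 + 529) = √5750.0207 = 75.828891
L = 4.5 × 75.828891 = 341.230010
V = π·0.5² × L = 0.785398 × 341.230010 = 268.001423

L=341.230 V=268.001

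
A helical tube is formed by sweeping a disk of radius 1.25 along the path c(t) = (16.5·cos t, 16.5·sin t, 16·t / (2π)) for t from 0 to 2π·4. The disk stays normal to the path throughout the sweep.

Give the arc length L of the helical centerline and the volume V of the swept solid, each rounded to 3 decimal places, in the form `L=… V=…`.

L=419.600 V=2059.706

2πR = 2π·16.5 = 103.672558
per-turn = √(103.672558² + 16²) = √(10747.9992 + 256) = √11003.9992 = 104.899948
L = 4 × 104.899948 = 419.599794
V = π·1.25² × L = 4.908739 × 419.599794 = 2059.705672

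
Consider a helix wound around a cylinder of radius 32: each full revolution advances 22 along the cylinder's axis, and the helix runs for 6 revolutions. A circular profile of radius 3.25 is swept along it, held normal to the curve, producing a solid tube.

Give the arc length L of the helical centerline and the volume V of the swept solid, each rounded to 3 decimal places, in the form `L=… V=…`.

L=1213.572 V=40270.039

2πR = 2π·32 = 201.061930
per-turn = √(201.061930² + 22²) = √(40425.8996 + 484) = √40909.8996 = 202.261958
L = 6 × 202.261958 = 1213.571748
V = π·3.25² × L = 33.183072 × 1213.571748 = 40270.039167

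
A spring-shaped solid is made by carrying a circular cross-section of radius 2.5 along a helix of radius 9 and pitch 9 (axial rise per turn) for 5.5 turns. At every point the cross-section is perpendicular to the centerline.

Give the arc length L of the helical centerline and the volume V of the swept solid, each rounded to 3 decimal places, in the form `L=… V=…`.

L=314.932 V=6183.678

2πR = 2π·9 = 56.548668
per-turn = √(56.548668² + 9²) = √(3197.7518 + 81) = √3278.7518 = 57.260386
L = 5.5 × 57.260386 = 314.932124
V = π·2.5² × L = 19.634954 × 314.932124 = 6183.677795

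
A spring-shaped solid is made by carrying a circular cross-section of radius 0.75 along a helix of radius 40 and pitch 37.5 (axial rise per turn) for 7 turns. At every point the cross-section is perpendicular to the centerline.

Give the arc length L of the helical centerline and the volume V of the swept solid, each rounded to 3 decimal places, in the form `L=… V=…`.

L=1778.768 V=3143.342

2πR = 2π·40 = 251.327412
per-turn = √(251.327412² + 37.5²) = √(63165.4682 + 1406.25) = √64571.7182 = 254.109658
L = 7 × 254.109658 = 1778.767604
V = π·0.75² × L = 1.767146 × 1778.767604 = 3143.341821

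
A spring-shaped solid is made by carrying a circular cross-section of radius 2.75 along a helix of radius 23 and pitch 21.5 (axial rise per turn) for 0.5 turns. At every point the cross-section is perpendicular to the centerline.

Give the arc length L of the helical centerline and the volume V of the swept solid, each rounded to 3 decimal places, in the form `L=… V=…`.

L=73.052 V=1735.589

2πR = 2π·23 = 144.513262
per-turn = √(144.513262² + 21.5²) = √(20884.0829 + 462.25) = √21346.3329 = 146.103843
L = 0.5 × 146.103843 = 73.051921
V = π·2.75² × L = 23.758294 × 73.051921 = 1735.589060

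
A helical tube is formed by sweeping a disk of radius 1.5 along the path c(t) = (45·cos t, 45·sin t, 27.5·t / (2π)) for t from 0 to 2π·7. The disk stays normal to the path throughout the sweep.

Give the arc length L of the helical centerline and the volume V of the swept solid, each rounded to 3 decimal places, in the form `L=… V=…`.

2πR = 2π·45 = 282.743339
per-turn = √(282.743339² + 27.5²) = √(79943.7956 + 756.25) = √80700.0456 = 284.077535
L = 7 × 284.077535 = 1988.542742
V = π·1.5² × L = 7.068583 × 1988.542742 = 14056.180357

L=1988.543 V=14056.180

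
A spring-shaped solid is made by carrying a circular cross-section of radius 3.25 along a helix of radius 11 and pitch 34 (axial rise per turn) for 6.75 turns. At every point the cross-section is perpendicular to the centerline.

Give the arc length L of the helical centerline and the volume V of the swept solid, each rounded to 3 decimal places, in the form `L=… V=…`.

L=519.920 V=17252.557

2πR = 2π·11 = 69.115038
per-turn = √(69.115038² + 34²) = √(4776.8885 + 1156) = √5932.8885 = 77.025246
L = 6.75 × 77.025246 = 519.920411
V = π·3.25² × L = 33.183072 × 519.920411 = 17252.556638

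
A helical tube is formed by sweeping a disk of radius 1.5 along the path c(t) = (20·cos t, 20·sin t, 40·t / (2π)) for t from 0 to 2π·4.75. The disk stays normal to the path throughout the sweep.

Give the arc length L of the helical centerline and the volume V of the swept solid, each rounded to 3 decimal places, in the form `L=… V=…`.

L=626.413 V=4427.850

2πR = 2π·20 = 125.663706
per-turn = √(125.663706² + 40²) = √(15791.3670 + 1600) = √17391.3670 = 131.876332
L = 4.75 × 131.876332 = 626.412579
V = π·1.5² × L = 7.068583 × 626.412579 = 4427.849600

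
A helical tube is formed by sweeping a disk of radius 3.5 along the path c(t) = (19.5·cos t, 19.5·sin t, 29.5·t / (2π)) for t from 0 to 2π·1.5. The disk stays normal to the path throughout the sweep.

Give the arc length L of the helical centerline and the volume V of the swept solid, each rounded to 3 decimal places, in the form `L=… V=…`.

L=189.035 V=7274.928

2πR = 2π·19.5 = 122.522113
per-turn = √(122.522113² + 29.5²) = √(15011.6683 + 870.25) = √15881.9183 = 126.023483
L = 1.5 × 126.023483 = 189.035225
V = π·3.5² × L = 38.484510 × 189.035225 = 7274.927995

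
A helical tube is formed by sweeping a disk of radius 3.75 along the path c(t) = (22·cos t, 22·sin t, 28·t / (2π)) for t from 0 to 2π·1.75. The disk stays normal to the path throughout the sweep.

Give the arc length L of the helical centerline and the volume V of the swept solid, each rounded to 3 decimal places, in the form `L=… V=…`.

L=246.815 V=10903.974

2πR = 2π·22 = 138.230077
per-turn = √(138.230077² + 28²) = √(19107.5541 + 784) = √19891.5541 = 141.037421
L = 1.75 × 141.037421 = 246.815487
V = π·3.75² × L = 44.178647 × 246.815487 = 10903.974187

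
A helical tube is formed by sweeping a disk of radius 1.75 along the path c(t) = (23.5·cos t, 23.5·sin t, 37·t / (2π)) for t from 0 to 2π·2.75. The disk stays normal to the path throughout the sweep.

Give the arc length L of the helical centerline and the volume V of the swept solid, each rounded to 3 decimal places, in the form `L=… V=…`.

2πR = 2π·23.5 = 147.654855
per-turn = √(147.654855² + 37²) = √(21801.9561 + 1369) = √23170.9561 = 152.220091
L = 2.75 × 152.220091 = 418.605250
V = π·1.75² × L = 9.621128 × 418.605250 = 4027.454487

L=418.605 V=4027.454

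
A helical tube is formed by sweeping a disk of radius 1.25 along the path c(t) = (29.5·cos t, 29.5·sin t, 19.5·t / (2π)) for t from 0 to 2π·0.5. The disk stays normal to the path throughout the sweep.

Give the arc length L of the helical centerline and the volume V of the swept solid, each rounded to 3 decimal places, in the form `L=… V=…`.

L=93.188 V=457.438

2πR = 2π·29.5 = 185.353967
per-turn = √(185.353967² + 19.5²) = √(34356.0929 + 380.25) = √34736.3429 = 186.376884
L = 0.5 × 186.376884 = 93.188442
V = π·1.25² × L = 4.908739 × 93.188442 = 457.437695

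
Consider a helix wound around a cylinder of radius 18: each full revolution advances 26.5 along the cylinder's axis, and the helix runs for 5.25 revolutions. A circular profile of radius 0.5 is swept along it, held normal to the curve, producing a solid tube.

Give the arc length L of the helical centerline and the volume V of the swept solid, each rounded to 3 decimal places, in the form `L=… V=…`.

2πR = 2π·18 = 113.097336
per-turn = √(113.097336² + 26.5²) = √(12791.0073 + 702.25) = √13493.2573 = 116.160481
L = 5.25 × 116.160481 = 609.842524
V = π·0.5² × L = 0.785398 × 609.842524 = 478.969199

L=609.843 V=478.969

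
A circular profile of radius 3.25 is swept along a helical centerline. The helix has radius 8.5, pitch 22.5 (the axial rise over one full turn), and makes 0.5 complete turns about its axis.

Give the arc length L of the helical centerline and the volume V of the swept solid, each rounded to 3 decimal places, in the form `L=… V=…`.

2πR = 2π·8.5 = 53.407075
per-turn = √(53.407075² + 22.5²) = √(2852.3157 + 506.25) = √3358.5657 = 57.953133
L = 0.5 × 57.953133 = 28.976567
V = π·3.25² × L = 33.183072 × 28.976567 = 961.531511

L=28.977 V=961.532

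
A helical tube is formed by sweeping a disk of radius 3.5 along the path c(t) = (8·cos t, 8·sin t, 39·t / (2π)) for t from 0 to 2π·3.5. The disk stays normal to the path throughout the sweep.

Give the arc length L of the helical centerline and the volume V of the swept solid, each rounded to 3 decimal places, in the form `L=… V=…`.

L=222.673 V=8569.467

2πR = 2π·8 = 50.265482
per-turn = √(50.265482² + 39²) = √(2526.6187 + 1521) = √4047.6187 = 63.620899
L = 3.5 × 63.620899 = 222.673145
V = π·3.5² × L = 38.484510 × 222.673145 = 8569.466868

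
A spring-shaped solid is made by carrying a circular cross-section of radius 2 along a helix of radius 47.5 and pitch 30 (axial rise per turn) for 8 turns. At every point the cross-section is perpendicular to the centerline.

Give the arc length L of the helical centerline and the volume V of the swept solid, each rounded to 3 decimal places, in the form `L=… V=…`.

L=2399.642 V=30154.795

2πR = 2π·47.5 = 298.451302
per-turn = √(298.451302² + 30²) = √(89073.1797 + 900) = √89973.1797 = 299.955296
L = 8 × 299.955296 = 2399.642370
V = π·2² × L = 12.566371 × 2399.642370 = 30154.795359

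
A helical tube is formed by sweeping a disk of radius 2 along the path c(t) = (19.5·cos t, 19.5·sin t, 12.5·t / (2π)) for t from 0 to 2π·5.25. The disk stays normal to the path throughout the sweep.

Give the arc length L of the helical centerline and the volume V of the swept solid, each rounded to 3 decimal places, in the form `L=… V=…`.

L=646.580 V=8125.164

2πR = 2π·19.5 = 122.522113
per-turn = √(122.522113² + 12.5²) = √(15011.6683 + 156.25) = √15167.9183 = 123.158103
L = 5.25 × 123.158103 = 646.580040
V = π·2² × L = 12.566371 × 646.580040 = 8125.164413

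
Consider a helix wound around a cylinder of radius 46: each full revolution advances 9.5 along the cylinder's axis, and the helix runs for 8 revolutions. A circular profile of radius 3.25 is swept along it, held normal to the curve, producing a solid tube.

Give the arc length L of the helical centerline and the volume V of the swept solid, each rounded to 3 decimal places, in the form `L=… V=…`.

2πR = 2π·46 = 289.026524
per-turn = √(289.026524² + 9.5²) = √(83536.3317 + 90.25) = √83626.5817 = 289.182610
L = 8 × 289.182610 = 2313.460876
V = π·3.25² × L = 33.183072 × 2313.460876 = 76767.739757

L=2313.461 V=76767.740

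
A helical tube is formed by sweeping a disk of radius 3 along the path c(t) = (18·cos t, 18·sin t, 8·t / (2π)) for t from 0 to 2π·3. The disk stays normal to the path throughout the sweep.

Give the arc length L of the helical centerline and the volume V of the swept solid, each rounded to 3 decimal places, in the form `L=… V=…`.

2πR = 2π·18 = 113.097336
per-turn = √(113.097336² + 8²) = √(12791.0073 + 64) = √12855.0073 = 113.379925
L = 3 × 113.379925 = 340.139774
V = π·3² × L = 28.274334 × 340.139774 = 9617.225532

L=340.140 V=9617.226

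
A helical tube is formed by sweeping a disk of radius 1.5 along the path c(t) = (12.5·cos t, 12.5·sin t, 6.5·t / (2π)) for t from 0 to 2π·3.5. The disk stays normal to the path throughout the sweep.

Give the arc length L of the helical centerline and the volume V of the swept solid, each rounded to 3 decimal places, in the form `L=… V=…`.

2πR = 2π·12.5 = 78.539816
per-turn = √(78.539816² + 6.5²) = √(6168.5028 + 42.25) = √6210.7528 = 78.808329
L = 3.5 × 78.808329 = 275.829152
V = π·1.5² × L = 7.068583 × 275.829152 = 1949.721386

L=275.829 V=1949.721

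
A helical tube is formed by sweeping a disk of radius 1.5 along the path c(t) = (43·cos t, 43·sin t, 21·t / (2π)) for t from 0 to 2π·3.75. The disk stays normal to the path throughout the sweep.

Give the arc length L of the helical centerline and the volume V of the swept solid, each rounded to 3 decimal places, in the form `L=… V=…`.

2πR = 2π·43 = 270.176968
per-turn = √(270.176968² + 21²) = √(72995.5942 + 441) = √73436.5942 = 270.991871
L = 3.75 × 270.991871 = 1016.219516
V = π·1.5² × L = 7.068583 × 1016.219516 = 7183.232475

L=1016.220 V=7183.232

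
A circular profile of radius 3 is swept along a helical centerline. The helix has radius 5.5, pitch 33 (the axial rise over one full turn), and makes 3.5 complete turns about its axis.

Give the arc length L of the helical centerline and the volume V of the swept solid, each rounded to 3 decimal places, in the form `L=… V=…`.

2πR = 2π·5.5 = 34.557519
per-turn = √(34.557519² + 33²) = √(1194.2221 + 1089) = √2283.2221 = 47.783074
L = 3.5 × 47.783074 = 167.240758
V = π·3² × L = 28.274334 × 167.240758 = 4728.621029

L=167.241 V=4728.621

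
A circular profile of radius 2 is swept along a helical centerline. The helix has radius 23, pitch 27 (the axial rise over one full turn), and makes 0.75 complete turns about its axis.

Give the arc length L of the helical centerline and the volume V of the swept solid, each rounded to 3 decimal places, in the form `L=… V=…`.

L=110.260 V=1385.573

2πR = 2π·23 = 144.513262
per-turn = √(144.513262² + 27²) = √(20884.0829 + 729) = √21613.0829 = 147.013887
L = 0.75 × 147.013887 = 110.260415
V = π·2² × L = 12.566371 × 110.260415 = 1385.573240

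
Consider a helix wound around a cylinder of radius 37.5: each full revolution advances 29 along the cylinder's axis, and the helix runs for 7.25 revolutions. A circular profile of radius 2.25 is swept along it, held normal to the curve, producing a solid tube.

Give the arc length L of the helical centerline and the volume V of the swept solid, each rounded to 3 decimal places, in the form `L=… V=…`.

2πR = 2π·37.5 = 235.619449
per-turn = √(235.619449² + 29²) = √(55516.5248 + 841) = √56357.5248 = 237.397398
L = 7.25 × 237.397398 = 1721.131138
V = π·2.25² × L = 15.904313 × 1721.131138 = 27373.408007

L=1721.131 V=27373.408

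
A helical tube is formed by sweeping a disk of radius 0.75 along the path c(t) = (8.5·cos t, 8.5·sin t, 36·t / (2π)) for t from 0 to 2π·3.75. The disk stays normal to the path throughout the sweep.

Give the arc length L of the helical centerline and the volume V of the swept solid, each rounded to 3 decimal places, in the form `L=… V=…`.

L=241.528 V=426.815

2πR = 2π·8.5 = 53.407075
per-turn = √(53.407075² + 36²) = √(2852.3157 + 1296) = √4148.3157 = 64.407419
L = 3.75 × 64.407419 = 241.527823
V = π·0.75² × L = 1.767146 × 241.527823 = 426.814894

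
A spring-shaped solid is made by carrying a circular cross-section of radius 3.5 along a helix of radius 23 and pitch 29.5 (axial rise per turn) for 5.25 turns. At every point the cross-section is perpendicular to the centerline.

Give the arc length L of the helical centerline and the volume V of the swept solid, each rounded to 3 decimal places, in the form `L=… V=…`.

2πR = 2π·23 = 144.513262
per-turn = √(144.513262² + 29.5²) = √(20884.0829 + 870.25) = √21754.3329 = 147.493501
L = 5.25 × 147.493501 = 774.340882
V = π·3.5² × L = 38.484510 × 774.340882 = 29800.129406

L=774.341 V=29800.129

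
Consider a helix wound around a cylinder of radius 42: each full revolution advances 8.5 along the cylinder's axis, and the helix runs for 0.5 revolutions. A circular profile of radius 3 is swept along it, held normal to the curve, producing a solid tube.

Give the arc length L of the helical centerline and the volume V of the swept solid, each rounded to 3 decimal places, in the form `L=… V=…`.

L=132.015 V=3732.645

2πR = 2π·42 = 263.893783
per-turn = √(263.893783² + 8.5²) = √(69639.9287 + 72.25) = √69712.1787 = 264.030640
L = 0.5 × 264.030640 = 132.015320
V = π·3² × L = 28.274334 × 132.015320 = 3732.645230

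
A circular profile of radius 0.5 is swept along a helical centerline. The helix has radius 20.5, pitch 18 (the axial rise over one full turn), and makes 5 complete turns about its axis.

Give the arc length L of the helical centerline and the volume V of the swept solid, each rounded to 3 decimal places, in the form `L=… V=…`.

2πR = 2π·20.5 = 128.805299
per-turn = √(128.805299² + 18²) = √(16590.8050 + 324) = √16914.8050 = 130.056930
L = 5 × 130.056930 = 650.284649
V = π·0.5² × L = 0.785398 × 650.284649 = 510.732369

L=650.285 V=510.732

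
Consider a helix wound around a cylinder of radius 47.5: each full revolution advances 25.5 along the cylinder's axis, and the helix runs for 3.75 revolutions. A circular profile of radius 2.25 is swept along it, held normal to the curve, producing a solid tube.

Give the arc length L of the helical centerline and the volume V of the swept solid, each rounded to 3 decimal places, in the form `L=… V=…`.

2πR = 2π·47.5 = 298.451302
per-turn = √(298.451302² + 25.5²) = √(89073.1797 + 650.25) = √89723.4297 = 299.538695
L = 3.75 × 299.538695 = 1123.270106
V = π·2.25² × L = 15.904313 × 1123.270106 = 17864.839130

L=1123.270 V=17864.839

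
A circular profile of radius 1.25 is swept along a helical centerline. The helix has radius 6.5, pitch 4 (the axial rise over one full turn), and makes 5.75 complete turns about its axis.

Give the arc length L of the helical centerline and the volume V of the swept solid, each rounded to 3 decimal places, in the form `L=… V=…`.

2πR = 2π·6.5 = 40.840704
per-turn = √(40.840704² + 4²) = √(1667.9631 + 16) = √1683.9631 = 41.036120
L = 5.75 × 41.036120 = 235.957690
V = π·1.25² × L = 4.908739 × 235.957690 = 1158.254602

L=235.958 V=1158.255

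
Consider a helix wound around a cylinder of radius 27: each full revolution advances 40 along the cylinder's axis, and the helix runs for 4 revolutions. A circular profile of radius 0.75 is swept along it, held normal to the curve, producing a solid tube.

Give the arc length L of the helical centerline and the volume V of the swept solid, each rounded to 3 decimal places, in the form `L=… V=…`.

2πR = 2π·27 = 169.646003
per-turn = √(169.646003² + 40²) = √(28779.7664 + 1600) = √30379.7664 = 174.297924
L = 4 × 174.297924 = 697.191697
V = π·0.75² × L = 1.767146 × 697.191697 = 1232.039427

L=697.192 V=1232.039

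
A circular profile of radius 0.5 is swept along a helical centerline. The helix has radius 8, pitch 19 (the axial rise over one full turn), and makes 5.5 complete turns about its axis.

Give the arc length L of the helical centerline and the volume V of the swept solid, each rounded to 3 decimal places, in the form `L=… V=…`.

2πR = 2π·8 = 50.265482
per-turn = √(50.265482² + 19²) = √(2526.6187 + 361) = √2887.6187 = 53.736568
L = 5.5 × 53.736568 = 295.551123
V = π·0.5² × L = 0.785398 × 295.551123 = 232.125309

L=295.551 V=232.125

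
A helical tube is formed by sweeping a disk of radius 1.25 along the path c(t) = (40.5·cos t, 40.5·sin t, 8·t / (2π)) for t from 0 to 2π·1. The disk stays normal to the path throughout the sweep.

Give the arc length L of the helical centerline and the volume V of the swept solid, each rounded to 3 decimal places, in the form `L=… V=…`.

L=254.595 V=1249.739

2πR = 2π·40.5 = 254.469005
per-turn = √(254.469005² + 8²) = √(64754.4745 + 64) = √64818.4745 = 254.594726
L = 1 × 254.594726 = 254.594726
V = π·1.25² × L = 4.908739 × 254.594726 = 1249.738939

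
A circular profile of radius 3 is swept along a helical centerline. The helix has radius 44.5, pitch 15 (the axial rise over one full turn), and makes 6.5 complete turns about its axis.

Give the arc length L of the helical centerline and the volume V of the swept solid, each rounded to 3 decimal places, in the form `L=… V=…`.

2πR = 2π·44.5 = 279.601746
per-turn = √(279.601746² + 15²) = √(78177.1365 + 225) = √78402.1365 = 280.003815
L = 6.5 × 280.003815 = 1820.024798
V = π·3² × L = 28.274334 × 1820.024798 = 51459.988814

L=1820.025 V=51459.989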